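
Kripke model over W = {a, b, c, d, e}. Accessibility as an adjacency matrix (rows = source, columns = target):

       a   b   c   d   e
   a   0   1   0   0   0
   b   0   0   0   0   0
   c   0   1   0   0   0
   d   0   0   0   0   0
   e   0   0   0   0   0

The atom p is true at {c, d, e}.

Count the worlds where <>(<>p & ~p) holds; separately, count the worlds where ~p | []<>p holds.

For <>(<>p & ~p):
a: successors {b}; <>p & ~p there: b:F. ✗
b: no successors, so <>(<>p & ~p) fails. ✗
c: successors {b}; <>p & ~p there: b:F. ✗
d: no successors, so <>(<>p & ~p) fails. ✗
e: no successors, so <>(<>p & ~p) fails. ✗
— 0 worlds.
For ~p | []<>p:
a: ~p is T, []<>p is F. ✓
b: ~p is T, []<>p is T. ✓
c: ~p is F, []<>p is F. ✗
d: ~p is F, []<>p is T. ✓
e: ~p is F, []<>p is T. ✓
— 4 worlds.

0 and 4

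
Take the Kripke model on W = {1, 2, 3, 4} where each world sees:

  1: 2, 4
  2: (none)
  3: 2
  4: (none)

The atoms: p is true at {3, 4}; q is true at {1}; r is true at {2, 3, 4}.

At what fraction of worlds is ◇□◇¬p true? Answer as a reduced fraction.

1/2

1: successors {2, 4}; □◇¬p there: 2:T, 4:T. ✓
2: no successors, so ◇□◇¬p fails. ✗
3: successors {2}; □◇¬p there: 2:T. ✓
4: no successors, so ◇□◇¬p fails. ✗
That's 2 of 4 worlds, so 2/4 = 1/2.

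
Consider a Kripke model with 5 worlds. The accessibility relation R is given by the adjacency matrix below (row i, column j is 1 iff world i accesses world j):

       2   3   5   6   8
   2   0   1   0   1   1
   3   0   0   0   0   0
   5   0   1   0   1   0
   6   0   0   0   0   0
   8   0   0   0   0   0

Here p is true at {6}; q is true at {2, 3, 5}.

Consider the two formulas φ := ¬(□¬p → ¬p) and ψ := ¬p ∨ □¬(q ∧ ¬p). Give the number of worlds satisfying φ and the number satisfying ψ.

1 and 5

For ¬(□¬p → ¬p):
2: □¬p → ¬p is T. ✗
3: □¬p → ¬p is T. ✗
5: □¬p → ¬p is T. ✗
6: □¬p → ¬p is F. ✓
8: □¬p → ¬p is T. ✗
— 1 world.
For ¬p ∨ □¬(q ∧ ¬p):
2: ¬p is T, □¬(q ∧ ¬p) is F. ✓
3: ¬p is T, □¬(q ∧ ¬p) is T. ✓
5: ¬p is T, □¬(q ∧ ¬p) is F. ✓
6: ¬p is F, □¬(q ∧ ¬p) is T. ✓
8: ¬p is T, □¬(q ∧ ¬p) is T. ✓
— 5 worlds.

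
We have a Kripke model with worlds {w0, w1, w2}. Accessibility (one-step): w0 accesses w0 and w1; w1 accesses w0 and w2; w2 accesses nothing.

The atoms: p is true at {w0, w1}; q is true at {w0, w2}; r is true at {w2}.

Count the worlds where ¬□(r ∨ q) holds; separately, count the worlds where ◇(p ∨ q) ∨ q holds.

For ¬□(r ∨ q):
w0: □(r ∨ q) is F. ✓
w1: □(r ∨ q) is T. ✗
w2: □(r ∨ q) is T. ✗
— 1 world.
For ◇(p ∨ q) ∨ q:
w0: ◇(p ∨ q) is T, q is T. ✓
w1: ◇(p ∨ q) is T, q is F. ✓
w2: ◇(p ∨ q) is F, q is T. ✓
— 3 worlds.

1 and 3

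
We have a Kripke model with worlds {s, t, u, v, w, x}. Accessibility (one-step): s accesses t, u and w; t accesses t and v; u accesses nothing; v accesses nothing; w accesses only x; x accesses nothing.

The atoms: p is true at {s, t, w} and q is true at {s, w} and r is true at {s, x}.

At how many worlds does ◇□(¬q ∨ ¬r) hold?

s: successors {t, u, w}; □(¬q ∨ ¬r) there: t:T, u:T, w:T. ✓
t: successors {t, v}; □(¬q ∨ ¬r) there: t:T, v:T. ✓
u: no successors, so ◇□(¬q ∨ ¬r) fails. ✗
v: no successors, so ◇□(¬q ∨ ¬r) fails. ✗
w: successors {x}; □(¬q ∨ ¬r) there: x:T. ✓
x: no successors, so ◇□(¬q ∨ ¬r) fails. ✗
Satisfying worlds: {s, t, w}.

3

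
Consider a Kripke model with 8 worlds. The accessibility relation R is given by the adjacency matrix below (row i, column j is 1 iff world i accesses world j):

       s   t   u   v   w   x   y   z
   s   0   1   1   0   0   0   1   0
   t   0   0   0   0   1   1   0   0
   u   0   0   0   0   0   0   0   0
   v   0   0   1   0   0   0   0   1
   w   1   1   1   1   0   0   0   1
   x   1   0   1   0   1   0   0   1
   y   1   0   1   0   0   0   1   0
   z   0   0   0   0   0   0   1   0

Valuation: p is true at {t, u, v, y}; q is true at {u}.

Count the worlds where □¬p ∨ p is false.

4

s: □¬p is F, p is F. ✗
t: □¬p is T, p is T. ✓
u: □¬p is T, p is T. ✓
v: □¬p is F, p is T. ✓
w: □¬p is F, p is F. ✗
x: □¬p is F, p is F. ✗
y: □¬p is F, p is T. ✓
z: □¬p is F, p is F. ✗
Satisfying worlds: {t, u, v, y}.
So □¬p ∨ p fails at the other 4 worlds.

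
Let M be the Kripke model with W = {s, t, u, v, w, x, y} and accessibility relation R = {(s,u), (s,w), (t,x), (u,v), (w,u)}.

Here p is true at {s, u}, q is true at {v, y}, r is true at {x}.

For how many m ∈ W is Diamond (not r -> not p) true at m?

s: successors {u, w}; not r -> not p there: u:F, w:T. ✓
t: successors {x}; not r -> not p there: x:T. ✓
u: successors {v}; not r -> not p there: v:T. ✓
v: no successors, so Diamond (not r -> not p) fails. ✗
w: successors {u}; not r -> not p there: u:F. ✗
x: no successors, so Diamond (not r -> not p) fails. ✗
y: no successors, so Diamond (not r -> not p) fails. ✗
Satisfying worlds: {s, t, u}.

3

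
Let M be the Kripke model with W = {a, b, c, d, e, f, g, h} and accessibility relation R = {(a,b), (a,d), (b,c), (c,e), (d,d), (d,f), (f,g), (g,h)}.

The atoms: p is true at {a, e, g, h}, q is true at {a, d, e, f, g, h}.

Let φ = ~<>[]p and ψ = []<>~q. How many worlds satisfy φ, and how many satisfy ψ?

3 and 2

For ~<>[]p:
a: <>[]p is F. ✓
b: <>[]p is T. ✗
c: <>[]p is T. ✗
d: <>[]p is T. ✗
e: <>[]p is F. ✓
f: <>[]p is T. ✗
g: <>[]p is T. ✗
h: <>[]p is F. ✓
— 3 worlds.
For []<>~q:
a: successors {b, d}; <>~q there: b:T, d:F. ✗
b: successors {c}; <>~q there: c:F. ✗
c: successors {e}; <>~q there: e:F. ✗
d: successors {d, f}; <>~q there: d:F, f:F. ✗
e: no successors, so []<>~q holds vacuously. ✓
f: successors {g}; <>~q there: g:F. ✗
g: successors {h}; <>~q there: h:F. ✗
h: no successors, so []<>~q holds vacuously. ✓
— 2 worlds.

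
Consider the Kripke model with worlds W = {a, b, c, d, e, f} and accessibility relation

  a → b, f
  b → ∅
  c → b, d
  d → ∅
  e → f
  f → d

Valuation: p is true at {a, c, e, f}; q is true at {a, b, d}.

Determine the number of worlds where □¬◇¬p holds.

a: successors {b, f}; ¬◇¬p there: b:T, f:F. ✗
b: no successors, so □¬◇¬p holds vacuously. ✓
c: successors {b, d}; ¬◇¬p there: b:T, d:T. ✓
d: no successors, so □¬◇¬p holds vacuously. ✓
e: successors {f}; ¬◇¬p there: f:F. ✗
f: successors {d}; ¬◇¬p there: d:T. ✓
Satisfying worlds: {b, c, d, f}.

4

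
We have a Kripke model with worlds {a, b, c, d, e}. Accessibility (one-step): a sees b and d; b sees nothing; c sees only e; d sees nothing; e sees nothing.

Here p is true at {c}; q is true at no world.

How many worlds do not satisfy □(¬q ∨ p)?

a: successors {b, d}; ¬q ∨ p there: b:T, d:T. ✓
b: no successors, so □(¬q ∨ p) holds vacuously. ✓
c: successors {e}; ¬q ∨ p there: e:T. ✓
d: no successors, so □(¬q ∨ p) holds vacuously. ✓
e: no successors, so □(¬q ∨ p) holds vacuously. ✓
Satisfying worlds: {a, b, c, d, e}.
So □(¬q ∨ p) fails at the other 0 worlds.

0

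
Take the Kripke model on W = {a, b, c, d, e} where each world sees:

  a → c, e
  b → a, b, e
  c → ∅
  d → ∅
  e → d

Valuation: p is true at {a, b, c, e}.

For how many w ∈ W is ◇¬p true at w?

1

a: successors {c, e}; ¬p there: c:F, e:F. ✗
b: successors {a, b, e}; ¬p there: a:F, b:F, e:F. ✗
c: no successors, so ◇¬p fails. ✗
d: no successors, so ◇¬p fails. ✗
e: successors {d}; ¬p there: d:T. ✓
Satisfying worlds: {e}.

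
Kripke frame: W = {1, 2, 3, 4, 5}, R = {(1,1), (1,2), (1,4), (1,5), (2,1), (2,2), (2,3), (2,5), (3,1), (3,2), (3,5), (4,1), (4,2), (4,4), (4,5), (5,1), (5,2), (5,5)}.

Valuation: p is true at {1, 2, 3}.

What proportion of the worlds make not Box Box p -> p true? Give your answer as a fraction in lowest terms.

3/5

1: not Box Box p is T, p is T. ✓
2: not Box Box p is T, p is T. ✓
3: not Box Box p is T, p is T. ✓
4: not Box Box p is T, p is F. ✗
5: not Box Box p is T, p is F. ✗
That's 3 of 5 worlds, so 3/5.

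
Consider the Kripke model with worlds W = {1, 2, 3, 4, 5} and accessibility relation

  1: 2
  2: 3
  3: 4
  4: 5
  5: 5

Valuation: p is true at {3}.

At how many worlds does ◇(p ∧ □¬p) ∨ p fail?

3

1: ◇(p ∧ □¬p) is F, p is F. ✗
2: ◇(p ∧ □¬p) is T, p is F. ✓
3: ◇(p ∧ □¬p) is F, p is T. ✓
4: ◇(p ∧ □¬p) is F, p is F. ✗
5: ◇(p ∧ □¬p) is F, p is F. ✗
Satisfying worlds: {2, 3}.
So ◇(p ∧ □¬p) ∨ p fails at the other 3 worlds.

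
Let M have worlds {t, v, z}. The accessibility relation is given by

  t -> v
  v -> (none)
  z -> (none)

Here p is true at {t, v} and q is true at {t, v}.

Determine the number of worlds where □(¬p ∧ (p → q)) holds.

2

t: successors {v}; ¬p ∧ (p → q) there: v:F. ✗
v: no successors, so □(¬p ∧ (p → q)) holds vacuously. ✓
z: no successors, so □(¬p ∧ (p → q)) holds vacuously. ✓
Satisfying worlds: {v, z}.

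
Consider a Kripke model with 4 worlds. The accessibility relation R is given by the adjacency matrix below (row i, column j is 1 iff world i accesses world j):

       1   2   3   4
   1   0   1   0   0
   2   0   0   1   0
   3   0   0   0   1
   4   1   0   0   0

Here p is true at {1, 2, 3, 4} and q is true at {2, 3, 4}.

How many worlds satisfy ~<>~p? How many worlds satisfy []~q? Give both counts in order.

4 and 1

For ~<>~p:
1: <>~p is F. ✓
2: <>~p is F. ✓
3: <>~p is F. ✓
4: <>~p is F. ✓
— 4 worlds.
For []~q:
1: successors {2}; ~q there: 2:F. ✗
2: successors {3}; ~q there: 3:F. ✗
3: successors {4}; ~q there: 4:F. ✗
4: successors {1}; ~q there: 1:T. ✓
— 1 world.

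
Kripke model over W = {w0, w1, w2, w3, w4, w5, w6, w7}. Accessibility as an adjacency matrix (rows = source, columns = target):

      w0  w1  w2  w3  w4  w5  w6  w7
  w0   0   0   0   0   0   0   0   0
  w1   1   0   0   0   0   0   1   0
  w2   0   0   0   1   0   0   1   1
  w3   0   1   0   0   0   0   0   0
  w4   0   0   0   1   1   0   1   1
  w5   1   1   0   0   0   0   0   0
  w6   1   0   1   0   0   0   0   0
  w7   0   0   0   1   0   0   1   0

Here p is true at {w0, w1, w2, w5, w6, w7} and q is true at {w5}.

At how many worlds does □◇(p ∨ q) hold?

w0: no successors, so □◇(p ∨ q) holds vacuously. ✓
w1: successors {w0, w6}; ◇(p ∨ q) there: w0:F, w6:T. ✗
w2: successors {w3, w6, w7}; ◇(p ∨ q) there: w3:T, w6:T, w7:T. ✓
w3: successors {w1}; ◇(p ∨ q) there: w1:T. ✓
w4: successors {w3, w4, w6, w7}; ◇(p ∨ q) there: w3:T, w4:T, w6:T, w7:T. ✓
w5: successors {w0, w1}; ◇(p ∨ q) there: w0:F, w1:T. ✗
w6: successors {w0, w2}; ◇(p ∨ q) there: w0:F, w2:T. ✗
w7: successors {w3, w6}; ◇(p ∨ q) there: w3:T, w6:T. ✓
Satisfying worlds: {w0, w2, w3, w4, w7}.

5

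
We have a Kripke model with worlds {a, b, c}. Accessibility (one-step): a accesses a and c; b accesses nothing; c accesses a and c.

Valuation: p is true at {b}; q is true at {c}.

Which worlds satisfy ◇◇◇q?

{a, c}

a: successors {a, c}; ◇◇q there: a:T, c:T. ✓
b: no successors, so ◇◇◇q fails. ✗
c: successors {a, c}; ◇◇q there: a:T, c:T. ✓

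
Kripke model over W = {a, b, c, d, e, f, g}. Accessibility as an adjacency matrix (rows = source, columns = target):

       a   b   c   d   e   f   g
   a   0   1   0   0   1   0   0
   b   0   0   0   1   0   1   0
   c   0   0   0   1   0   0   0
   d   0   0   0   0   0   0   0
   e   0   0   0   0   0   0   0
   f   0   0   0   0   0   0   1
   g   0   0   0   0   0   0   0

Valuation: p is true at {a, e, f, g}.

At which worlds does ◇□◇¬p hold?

a: successors {b, e}; □◇¬p there: b:F, e:T. ✓
b: successors {d, f}; □◇¬p there: d:T, f:F. ✓
c: successors {d}; □◇¬p there: d:T. ✓
d: no successors, so ◇□◇¬p fails. ✗
e: no successors, so ◇□◇¬p fails. ✗
f: successors {g}; □◇¬p there: g:T. ✓
g: no successors, so ◇□◇¬p fails. ✗

{a, b, c, f}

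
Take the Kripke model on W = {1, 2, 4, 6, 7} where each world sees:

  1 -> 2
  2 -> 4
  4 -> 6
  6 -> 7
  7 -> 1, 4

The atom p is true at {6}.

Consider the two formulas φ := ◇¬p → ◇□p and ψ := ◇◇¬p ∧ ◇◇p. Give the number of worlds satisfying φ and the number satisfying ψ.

3 and 1

For ◇¬p → ◇□p:
1: ◇¬p is T, ◇□p is F. ✗
2: ◇¬p is T, ◇□p is T. ✓
4: ◇¬p is F, ◇□p is F. ✓
6: ◇¬p is T, ◇□p is F. ✗
7: ◇¬p is T, ◇□p is T. ✓
— 3 worlds.
For ◇◇¬p ∧ ◇◇p:
1: ◇◇¬p is T, ◇◇p is F. ✗
2: ◇◇¬p is F, ◇◇p is T. ✗
4: ◇◇¬p is T, ◇◇p is F. ✗
6: ◇◇¬p is T, ◇◇p is F. ✗
7: ◇◇¬p is T, ◇◇p is T. ✓
— 1 world.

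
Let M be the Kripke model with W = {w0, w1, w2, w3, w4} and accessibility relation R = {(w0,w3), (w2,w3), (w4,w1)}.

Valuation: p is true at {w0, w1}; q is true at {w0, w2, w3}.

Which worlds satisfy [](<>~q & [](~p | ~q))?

w0: successors {w3}; <>~q & [](~p | ~q) there: w3:F. ✗
w1: no successors, so [](<>~q & [](~p | ~q)) holds vacuously. ✓
w2: successors {w3}; <>~q & [](~p | ~q) there: w3:F. ✗
w3: no successors, so [](<>~q & [](~p | ~q)) holds vacuously. ✓
w4: successors {w1}; <>~q & [](~p | ~q) there: w1:F. ✗

{w1, w3}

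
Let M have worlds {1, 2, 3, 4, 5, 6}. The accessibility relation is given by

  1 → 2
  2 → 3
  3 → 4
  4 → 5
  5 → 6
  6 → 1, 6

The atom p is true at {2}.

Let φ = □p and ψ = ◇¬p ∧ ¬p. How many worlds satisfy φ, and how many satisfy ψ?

For □p:
1: successors {2}; p there: 2:T. ✓
2: successors {3}; p there: 3:F. ✗
3: successors {4}; p there: 4:F. ✗
4: successors {5}; p there: 5:F. ✗
5: successors {6}; p there: 6:F. ✗
6: successors {1, 6}; p there: 1:F, 6:F. ✗
— 1 world.
For ◇¬p ∧ ¬p:
1: ◇¬p is F, ¬p is T. ✗
2: ◇¬p is T, ¬p is F. ✗
3: ◇¬p is T, ¬p is T. ✓
4: ◇¬p is T, ¬p is T. ✓
5: ◇¬p is T, ¬p is T. ✓
6: ◇¬p is T, ¬p is T. ✓
— 4 worlds.

1 and 4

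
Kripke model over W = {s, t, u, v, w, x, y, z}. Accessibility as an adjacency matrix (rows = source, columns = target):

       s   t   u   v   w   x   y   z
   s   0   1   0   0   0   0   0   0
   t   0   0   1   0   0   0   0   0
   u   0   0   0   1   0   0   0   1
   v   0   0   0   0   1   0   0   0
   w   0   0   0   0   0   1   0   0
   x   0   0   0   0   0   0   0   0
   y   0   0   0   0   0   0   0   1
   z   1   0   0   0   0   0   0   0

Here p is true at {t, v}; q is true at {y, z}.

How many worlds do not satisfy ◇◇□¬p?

4

s: successors {t}; ◇□¬p there: t:F. ✗
t: successors {u}; ◇□¬p there: u:T. ✓
u: successors {v, z}; ◇□¬p there: v:T, z:F. ✓
v: successors {w}; ◇□¬p there: w:T. ✓
w: successors {x}; ◇□¬p there: x:F. ✗
x: no successors, so ◇◇□¬p fails. ✗
y: successors {z}; ◇□¬p there: z:F. ✗
z: successors {s}; ◇□¬p there: s:T. ✓
Satisfying worlds: {t, u, v, z}.
So ◇◇□¬p fails at the other 4 worlds.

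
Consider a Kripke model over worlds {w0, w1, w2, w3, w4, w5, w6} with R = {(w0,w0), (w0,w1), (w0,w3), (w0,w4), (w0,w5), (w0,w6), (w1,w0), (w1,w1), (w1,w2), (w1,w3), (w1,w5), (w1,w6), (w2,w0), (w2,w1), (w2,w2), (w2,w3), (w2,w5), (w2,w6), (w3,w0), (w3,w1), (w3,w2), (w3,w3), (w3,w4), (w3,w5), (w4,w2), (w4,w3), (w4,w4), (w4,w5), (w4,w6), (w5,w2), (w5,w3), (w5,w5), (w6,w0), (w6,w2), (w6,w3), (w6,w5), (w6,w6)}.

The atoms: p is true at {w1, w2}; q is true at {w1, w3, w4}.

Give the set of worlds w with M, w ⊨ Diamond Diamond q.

{w0, w1, w2, w3, w4, w5, w6}

w0: successors {w0, w1, w3, w4, w5, w6}; Diamond q there: w0:T, w1:T, w3:T, w4:T, w5:T, w6:T. ✓
w1: successors {w0, w1, w2, w3, w5, w6}; Diamond q there: w0:T, w1:T, w2:T, w3:T, w5:T, w6:T. ✓
w2: successors {w0, w1, w2, w3, w5, w6}; Diamond q there: w0:T, w1:T, w2:T, w3:T, w5:T, w6:T. ✓
w3: successors {w0, w1, w2, w3, w4, w5}; Diamond q there: w0:T, w1:T, w2:T, w3:T, w4:T, w5:T. ✓
w4: successors {w2, w3, w4, w5, w6}; Diamond q there: w2:T, w3:T, w4:T, w5:T, w6:T. ✓
w5: successors {w2, w3, w5}; Diamond q there: w2:T, w3:T, w5:T. ✓
w6: successors {w0, w2, w3, w5, w6}; Diamond q there: w0:T, w2:T, w3:T, w5:T, w6:T. ✓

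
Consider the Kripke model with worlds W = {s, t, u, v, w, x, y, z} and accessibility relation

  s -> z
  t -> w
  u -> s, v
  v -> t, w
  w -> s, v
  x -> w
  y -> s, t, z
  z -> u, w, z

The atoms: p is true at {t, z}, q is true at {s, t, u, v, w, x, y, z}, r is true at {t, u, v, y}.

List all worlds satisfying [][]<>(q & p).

{t, x}

s: successors {z}; []<>(q & p) there: z:F. ✗
t: successors {w}; []<>(q & p) there: w:T. ✓
u: successors {s, v}; []<>(q & p) there: s:T, v:F. ✗
v: successors {t, w}; []<>(q & p) there: t:F, w:T. ✗
w: successors {s, v}; []<>(q & p) there: s:T, v:F. ✗
x: successors {w}; []<>(q & p) there: w:T. ✓
y: successors {s, t, z}; []<>(q & p) there: s:T, t:F, z:F. ✗
z: successors {u, w, z}; []<>(q & p) there: u:T, w:T, z:F. ✗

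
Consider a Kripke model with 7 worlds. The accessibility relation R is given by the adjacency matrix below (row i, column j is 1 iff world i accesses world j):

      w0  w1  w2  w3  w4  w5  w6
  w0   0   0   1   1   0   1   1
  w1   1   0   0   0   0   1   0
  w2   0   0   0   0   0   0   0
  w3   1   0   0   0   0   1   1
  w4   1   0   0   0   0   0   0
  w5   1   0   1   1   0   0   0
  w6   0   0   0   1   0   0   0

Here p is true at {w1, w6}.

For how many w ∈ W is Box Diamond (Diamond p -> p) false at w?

3

w0: successors {w2, w3, w5, w6}; Diamond (Diamond p -> p) there: w2:F, w3:T, w5:T, w6:F. ✗
w1: successors {w0, w5}; Diamond (Diamond p -> p) there: w0:T, w5:T. ✓
w2: no successors, so Box Diamond (Diamond p -> p) holds vacuously. ✓
w3: successors {w0, w5, w6}; Diamond (Diamond p -> p) there: w0:T, w5:T, w6:F. ✗
w4: successors {w0}; Diamond (Diamond p -> p) there: w0:T. ✓
w5: successors {w0, w2, w3}; Diamond (Diamond p -> p) there: w0:T, w2:F, w3:T. ✗
w6: successors {w3}; Diamond (Diamond p -> p) there: w3:T. ✓
Satisfying worlds: {w1, w2, w4, w6}.
So Box Diamond (Diamond p -> p) fails at the other 3 worlds.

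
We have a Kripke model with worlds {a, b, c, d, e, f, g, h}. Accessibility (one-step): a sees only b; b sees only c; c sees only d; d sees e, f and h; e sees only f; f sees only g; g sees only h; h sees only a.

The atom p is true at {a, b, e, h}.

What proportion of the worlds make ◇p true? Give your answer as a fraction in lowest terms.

a: successors {b}; p there: b:T. ✓
b: successors {c}; p there: c:F. ✗
c: successors {d}; p there: d:F. ✗
d: successors {e, f, h}; p there: e:T, f:F, h:T. ✓
e: successors {f}; p there: f:F. ✗
f: successors {g}; p there: g:F. ✗
g: successors {h}; p there: h:T. ✓
h: successors {a}; p there: a:T. ✓
That's 4 of 8 worlds, so 4/8 = 1/2.

1/2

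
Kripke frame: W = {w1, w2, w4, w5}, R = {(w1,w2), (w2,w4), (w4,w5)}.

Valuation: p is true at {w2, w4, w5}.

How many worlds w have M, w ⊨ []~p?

1

w1: successors {w2}; ~p there: w2:F. ✗
w2: successors {w4}; ~p there: w4:F. ✗
w4: successors {w5}; ~p there: w5:F. ✗
w5: no successors, so []~p holds vacuously. ✓
Satisfying worlds: {w5}.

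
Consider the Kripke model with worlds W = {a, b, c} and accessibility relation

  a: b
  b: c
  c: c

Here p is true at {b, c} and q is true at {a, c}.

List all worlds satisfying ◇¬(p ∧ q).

{a}

a: successors {b}; ¬(p ∧ q) there: b:T. ✓
b: successors {c}; ¬(p ∧ q) there: c:F. ✗
c: successors {c}; ¬(p ∧ q) there: c:F. ✗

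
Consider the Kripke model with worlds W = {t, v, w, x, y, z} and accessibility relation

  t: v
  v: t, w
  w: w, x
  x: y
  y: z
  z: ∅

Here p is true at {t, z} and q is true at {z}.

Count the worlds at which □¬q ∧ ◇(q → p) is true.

4

t: □¬q is T, ◇(q → p) is T. ✓
v: □¬q is T, ◇(q → p) is T. ✓
w: □¬q is T, ◇(q → p) is T. ✓
x: □¬q is T, ◇(q → p) is T. ✓
y: □¬q is F, ◇(q → p) is T. ✗
z: □¬q is T, ◇(q → p) is F. ✗
Satisfying worlds: {t, v, w, x}.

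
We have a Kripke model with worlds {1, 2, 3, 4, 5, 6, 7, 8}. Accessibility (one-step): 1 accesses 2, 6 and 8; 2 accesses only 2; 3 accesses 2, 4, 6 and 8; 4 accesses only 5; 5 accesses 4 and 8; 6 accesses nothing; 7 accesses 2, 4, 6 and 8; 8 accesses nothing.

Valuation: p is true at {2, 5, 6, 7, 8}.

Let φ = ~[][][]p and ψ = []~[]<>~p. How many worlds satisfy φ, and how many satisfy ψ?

3 and 4

For ~[][][]p:
1: [][][]p is T. ✗
2: [][][]p is T. ✗
3: [][][]p is F. ✓
4: [][][]p is T. ✗
5: [][][]p is F. ✓
6: [][][]p is T. ✗
7: [][][]p is F. ✓
8: [][][]p is T. ✗
— 3 worlds.
For []~[]<>~p:
1: successors {2, 6, 8}; ~[]<>~p there: 2:T, 6:F, 8:F. ✗
2: successors {2}; ~[]<>~p there: 2:T. ✓
3: successors {2, 4, 6, 8}; ~[]<>~p there: 2:T, 4:F, 6:F, 8:F. ✗
4: successors {5}; ~[]<>~p there: 5:T. ✓
5: successors {4, 8}; ~[]<>~p there: 4:F, 8:F. ✗
6: no successors, so []~[]<>~p holds vacuously. ✓
7: successors {2, 4, 6, 8}; ~[]<>~p there: 2:T, 4:F, 6:F, 8:F. ✗
8: no successors, so []~[]<>~p holds vacuously. ✓
— 4 worlds.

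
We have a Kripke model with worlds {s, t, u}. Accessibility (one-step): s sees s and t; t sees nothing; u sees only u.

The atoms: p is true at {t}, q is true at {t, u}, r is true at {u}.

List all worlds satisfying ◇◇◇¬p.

s: successors {s, t}; ◇◇¬p there: s:T, t:F. ✓
t: no successors, so ◇◇◇¬p fails. ✗
u: successors {u}; ◇◇¬p there: u:T. ✓

{s, u}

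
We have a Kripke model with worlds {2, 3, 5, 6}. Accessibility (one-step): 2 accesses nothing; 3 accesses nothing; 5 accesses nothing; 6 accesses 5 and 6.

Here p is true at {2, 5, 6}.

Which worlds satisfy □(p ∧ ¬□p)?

{2, 3, 5}

2: no successors, so □(p ∧ ¬□p) holds vacuously. ✓
3: no successors, so □(p ∧ ¬□p) holds vacuously. ✓
5: no successors, so □(p ∧ ¬□p) holds vacuously. ✓
6: successors {5, 6}; p ∧ ¬□p there: 5:F, 6:F. ✗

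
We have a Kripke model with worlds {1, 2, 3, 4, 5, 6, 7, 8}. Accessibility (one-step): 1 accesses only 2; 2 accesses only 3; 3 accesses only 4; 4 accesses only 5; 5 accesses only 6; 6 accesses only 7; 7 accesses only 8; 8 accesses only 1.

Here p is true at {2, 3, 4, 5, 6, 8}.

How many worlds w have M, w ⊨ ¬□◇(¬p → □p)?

0

1: □◇(¬p → □p) is T. ✗
2: □◇(¬p → □p) is T. ✗
3: □◇(¬p → □p) is T. ✗
4: □◇(¬p → □p) is T. ✗
5: □◇(¬p → □p) is T. ✗
6: □◇(¬p → □p) is T. ✗
7: □◇(¬p → □p) is T. ✗
8: □◇(¬p → □p) is T. ✗
Satisfying worlds: ∅.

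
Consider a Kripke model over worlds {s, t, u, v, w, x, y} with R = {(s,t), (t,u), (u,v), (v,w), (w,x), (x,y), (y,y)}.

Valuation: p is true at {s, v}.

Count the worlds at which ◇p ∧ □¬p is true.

s: ◇p is F, □¬p is T. ✗
t: ◇p is F, □¬p is T. ✗
u: ◇p is T, □¬p is F. ✗
v: ◇p is F, □¬p is T. ✗
w: ◇p is F, □¬p is T. ✗
x: ◇p is F, □¬p is T. ✗
y: ◇p is F, □¬p is T. ✗
Satisfying worlds: ∅.

0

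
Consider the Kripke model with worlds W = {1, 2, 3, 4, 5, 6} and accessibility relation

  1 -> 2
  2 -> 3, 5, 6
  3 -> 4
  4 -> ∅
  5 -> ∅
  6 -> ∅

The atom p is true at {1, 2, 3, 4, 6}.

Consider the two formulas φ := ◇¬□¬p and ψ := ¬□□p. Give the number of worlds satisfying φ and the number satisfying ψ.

For ◇¬□¬p:
1: successors {2}; ¬□¬p there: 2:T. ✓
2: successors {3, 5, 6}; ¬□¬p there: 3:T, 5:F, 6:F. ✓
3: successors {4}; ¬□¬p there: 4:F. ✗
4: no successors, so ◇¬□¬p fails. ✗
5: no successors, so ◇¬□¬p fails. ✗
6: no successors, so ◇¬□¬p fails. ✗
— 2 worlds.
For ¬□□p:
1: □□p is F. ✓
2: □□p is T. ✗
3: □□p is T. ✗
4: □□p is T. ✗
5: □□p is T. ✗
6: □□p is T. ✗
— 1 world.

2 and 1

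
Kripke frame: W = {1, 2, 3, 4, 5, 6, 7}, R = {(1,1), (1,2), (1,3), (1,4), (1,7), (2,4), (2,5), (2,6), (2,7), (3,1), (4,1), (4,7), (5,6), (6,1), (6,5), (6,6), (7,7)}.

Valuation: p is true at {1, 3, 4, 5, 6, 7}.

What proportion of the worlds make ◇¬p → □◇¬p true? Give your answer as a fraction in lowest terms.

6/7

1: ◇¬p is T, □◇¬p is F. ✗
2: ◇¬p is F, □◇¬p is F. ✓
3: ◇¬p is F, □◇¬p is T. ✓
4: ◇¬p is F, □◇¬p is F. ✓
5: ◇¬p is F, □◇¬p is F. ✓
6: ◇¬p is F, □◇¬p is F. ✓
7: ◇¬p is F, □◇¬p is F. ✓
That's 6 of 7 worlds, so 6/7.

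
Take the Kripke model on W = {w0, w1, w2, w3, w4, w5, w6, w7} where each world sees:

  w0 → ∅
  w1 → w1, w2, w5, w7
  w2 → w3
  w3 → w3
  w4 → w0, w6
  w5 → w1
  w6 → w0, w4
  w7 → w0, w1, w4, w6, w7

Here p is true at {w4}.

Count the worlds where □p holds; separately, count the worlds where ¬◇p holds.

1 and 6

For □p:
w0: no successors, so □p holds vacuously. ✓
w1: successors {w1, w2, w5, w7}; p there: w1:F, w2:F, w5:F, w7:F. ✗
w2: successors {w3}; p there: w3:F. ✗
w3: successors {w3}; p there: w3:F. ✗
w4: successors {w0, w6}; p there: w0:F, w6:F. ✗
w5: successors {w1}; p there: w1:F. ✗
w6: successors {w0, w4}; p there: w0:F, w4:T. ✗
w7: successors {w0, w1, w4, w6, w7}; p there: w0:F, w1:F, w4:T, w6:F, w7:F. ✗
— 1 world.
For ¬◇p:
w0: ◇p is F. ✓
w1: ◇p is F. ✓
w2: ◇p is F. ✓
w3: ◇p is F. ✓
w4: ◇p is F. ✓
w5: ◇p is F. ✓
w6: ◇p is T. ✗
w7: ◇p is T. ✗
— 6 worlds.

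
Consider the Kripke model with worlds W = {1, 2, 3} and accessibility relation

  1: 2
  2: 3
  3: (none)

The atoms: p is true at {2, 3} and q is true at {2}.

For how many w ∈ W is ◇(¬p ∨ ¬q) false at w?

2

1: successors {2}; ¬p ∨ ¬q there: 2:F. ✗
2: successors {3}; ¬p ∨ ¬q there: 3:T. ✓
3: no successors, so ◇(¬p ∨ ¬q) fails. ✗
Satisfying worlds: {2}.
So ◇(¬p ∨ ¬q) fails at the other 2 worlds.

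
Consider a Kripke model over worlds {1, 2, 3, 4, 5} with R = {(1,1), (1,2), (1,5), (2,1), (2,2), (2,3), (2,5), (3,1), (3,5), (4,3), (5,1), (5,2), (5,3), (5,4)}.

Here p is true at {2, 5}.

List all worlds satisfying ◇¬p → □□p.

∅

1: ◇¬p is T, □□p is F. ✗
2: ◇¬p is T, □□p is F. ✗
3: ◇¬p is T, □□p is F. ✗
4: ◇¬p is T, □□p is F. ✗
5: ◇¬p is T, □□p is F. ✗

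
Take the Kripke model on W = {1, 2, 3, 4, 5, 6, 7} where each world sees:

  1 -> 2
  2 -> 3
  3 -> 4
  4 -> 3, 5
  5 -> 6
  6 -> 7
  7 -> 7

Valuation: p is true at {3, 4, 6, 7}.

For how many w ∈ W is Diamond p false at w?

1: successors {2}; p there: 2:F. ✗
2: successors {3}; p there: 3:T. ✓
3: successors {4}; p there: 4:T. ✓
4: successors {3, 5}; p there: 3:T, 5:F. ✓
5: successors {6}; p there: 6:T. ✓
6: successors {7}; p there: 7:T. ✓
7: successors {7}; p there: 7:T. ✓
Satisfying worlds: {2, 3, 4, 5, 6, 7}.
So Diamond p fails at the other 1 world.

1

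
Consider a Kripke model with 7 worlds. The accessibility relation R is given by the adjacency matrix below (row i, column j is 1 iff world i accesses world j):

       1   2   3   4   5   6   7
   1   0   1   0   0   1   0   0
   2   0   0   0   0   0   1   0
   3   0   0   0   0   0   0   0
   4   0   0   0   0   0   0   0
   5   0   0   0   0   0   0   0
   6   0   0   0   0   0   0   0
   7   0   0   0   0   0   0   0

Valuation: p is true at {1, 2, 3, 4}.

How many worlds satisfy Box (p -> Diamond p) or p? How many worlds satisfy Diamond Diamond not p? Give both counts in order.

For Box (p -> Diamond p) or p:
1: Box (p -> Diamond p) is F, p is T. ✓
2: Box (p -> Diamond p) is T, p is T. ✓
3: Box (p -> Diamond p) is T, p is T. ✓
4: Box (p -> Diamond p) is T, p is T. ✓
5: Box (p -> Diamond p) is T, p is F. ✓
6: Box (p -> Diamond p) is T, p is F. ✓
7: Box (p -> Diamond p) is T, p is F. ✓
— 7 worlds.
For Diamond Diamond not p:
1: successors {2, 5}; Diamond not p there: 2:T, 5:F. ✓
2: successors {6}; Diamond not p there: 6:F. ✗
3: no successors, so Diamond Diamond not p fails. ✗
4: no successors, so Diamond Diamond not p fails. ✗
5: no successors, so Diamond Diamond not p fails. ✗
6: no successors, so Diamond Diamond not p fails. ✗
7: no successors, so Diamond Diamond not p fails. ✗
— 1 world.

7 and 1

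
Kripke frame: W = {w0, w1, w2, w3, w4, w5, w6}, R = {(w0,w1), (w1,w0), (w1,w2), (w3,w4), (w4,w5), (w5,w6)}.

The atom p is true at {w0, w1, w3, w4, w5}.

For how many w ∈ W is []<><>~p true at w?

w0: successors {w1}; <><>~p there: w1:F. ✗
w1: successors {w0, w2}; <><>~p there: w0:T, w2:F. ✗
w2: no successors, so []<><>~p holds vacuously. ✓
w3: successors {w4}; <><>~p there: w4:T. ✓
w4: successors {w5}; <><>~p there: w5:F. ✗
w5: successors {w6}; <><>~p there: w6:F. ✗
w6: no successors, so []<><>~p holds vacuously. ✓
Satisfying worlds: {w2, w3, w6}.

3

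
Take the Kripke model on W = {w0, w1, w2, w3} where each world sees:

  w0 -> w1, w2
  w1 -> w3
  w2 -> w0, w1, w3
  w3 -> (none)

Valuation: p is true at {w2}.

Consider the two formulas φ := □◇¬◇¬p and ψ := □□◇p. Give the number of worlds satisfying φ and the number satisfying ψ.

2 and 2

For □◇¬◇¬p:
w0: successors {w1, w2}; ◇¬◇¬p there: w1:T, w2:T. ✓
w1: successors {w3}; ◇¬◇¬p there: w3:F. ✗
w2: successors {w0, w1, w3}; ◇¬◇¬p there: w0:F, w1:T, w3:F. ✗
w3: no successors, so □◇¬◇¬p holds vacuously. ✓
— 2 worlds.
For □□◇p:
w0: successors {w1, w2}; □◇p there: w1:F, w2:F. ✗
w1: successors {w3}; □◇p there: w3:T. ✓
w2: successors {w0, w1, w3}; □◇p there: w0:F, w1:F, w3:T. ✗
w3: no successors, so □□◇p holds vacuously. ✓
— 2 worlds.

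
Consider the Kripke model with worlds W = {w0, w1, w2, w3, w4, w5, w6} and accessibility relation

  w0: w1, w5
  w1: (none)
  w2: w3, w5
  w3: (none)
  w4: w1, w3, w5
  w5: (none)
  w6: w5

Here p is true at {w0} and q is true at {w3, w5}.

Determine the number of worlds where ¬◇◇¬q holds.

w0: ◇◇¬q is F. ✓
w1: ◇◇¬q is F. ✓
w2: ◇◇¬q is F. ✓
w3: ◇◇¬q is F. ✓
w4: ◇◇¬q is F. ✓
w5: ◇◇¬q is F. ✓
w6: ◇◇¬q is F. ✓
Satisfying worlds: {w0, w1, w2, w3, w4, w5, w6}.

7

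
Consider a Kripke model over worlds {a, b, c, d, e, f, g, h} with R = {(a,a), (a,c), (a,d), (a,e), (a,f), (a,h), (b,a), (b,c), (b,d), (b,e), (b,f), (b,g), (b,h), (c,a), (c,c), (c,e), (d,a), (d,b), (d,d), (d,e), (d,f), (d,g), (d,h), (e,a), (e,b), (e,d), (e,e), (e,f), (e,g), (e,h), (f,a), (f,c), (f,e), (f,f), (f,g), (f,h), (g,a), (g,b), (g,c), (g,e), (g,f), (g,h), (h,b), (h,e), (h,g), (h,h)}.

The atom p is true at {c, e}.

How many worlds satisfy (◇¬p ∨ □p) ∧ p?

2

a: ◇¬p ∨ □p is T, p is F. ✗
b: ◇¬p ∨ □p is T, p is F. ✗
c: ◇¬p ∨ □p is T, p is T. ✓
d: ◇¬p ∨ □p is T, p is F. ✗
e: ◇¬p ∨ □p is T, p is T. ✓
f: ◇¬p ∨ □p is T, p is F. ✗
g: ◇¬p ∨ □p is T, p is F. ✗
h: ◇¬p ∨ □p is T, p is F. ✗
Satisfying worlds: {c, e}.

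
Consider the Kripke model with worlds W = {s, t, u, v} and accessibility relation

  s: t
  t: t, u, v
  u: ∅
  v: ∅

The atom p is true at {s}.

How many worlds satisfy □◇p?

s: successors {t}; ◇p there: t:F. ✗
t: successors {t, u, v}; ◇p there: t:F, u:F, v:F. ✗
u: no successors, so □◇p holds vacuously. ✓
v: no successors, so □◇p holds vacuously. ✓
Satisfying worlds: {u, v}.

2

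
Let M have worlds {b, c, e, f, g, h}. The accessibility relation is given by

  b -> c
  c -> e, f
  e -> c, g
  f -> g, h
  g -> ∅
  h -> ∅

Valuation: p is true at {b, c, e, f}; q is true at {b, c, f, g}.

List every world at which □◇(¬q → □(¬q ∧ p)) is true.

b: successors {c}; ◇(¬q → □(¬q ∧ p)) there: c:T. ✓
c: successors {e, f}; ◇(¬q → □(¬q ∧ p)) there: e:T, f:T. ✓
e: successors {c, g}; ◇(¬q → □(¬q ∧ p)) there: c:T, g:F. ✗
f: successors {g, h}; ◇(¬q → □(¬q ∧ p)) there: g:F, h:F. ✗
g: no successors, so □◇(¬q → □(¬q ∧ p)) holds vacuously. ✓
h: no successors, so □◇(¬q → □(¬q ∧ p)) holds vacuously. ✓

{b, c, g, h}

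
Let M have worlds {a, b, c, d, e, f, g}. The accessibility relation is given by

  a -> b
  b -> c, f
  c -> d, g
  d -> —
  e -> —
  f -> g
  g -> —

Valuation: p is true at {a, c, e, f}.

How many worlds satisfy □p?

4

a: successors {b}; p there: b:F. ✗
b: successors {c, f}; p there: c:T, f:T. ✓
c: successors {d, g}; p there: d:F, g:F. ✗
d: no successors, so □p holds vacuously. ✓
e: no successors, so □p holds vacuously. ✓
f: successors {g}; p there: g:F. ✗
g: no successors, so □p holds vacuously. ✓
Satisfying worlds: {b, d, e, g}.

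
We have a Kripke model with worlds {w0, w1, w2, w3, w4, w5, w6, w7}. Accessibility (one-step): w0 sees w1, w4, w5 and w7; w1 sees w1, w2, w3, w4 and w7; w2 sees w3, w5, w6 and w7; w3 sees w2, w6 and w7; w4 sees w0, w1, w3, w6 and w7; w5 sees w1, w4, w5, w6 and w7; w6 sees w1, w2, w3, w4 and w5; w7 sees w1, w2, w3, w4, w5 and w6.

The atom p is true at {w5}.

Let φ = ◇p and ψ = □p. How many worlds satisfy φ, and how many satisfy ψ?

For ◇p:
w0: successors {w1, w4, w5, w7}; p there: w1:F, w4:F, w5:T, w7:F. ✓
w1: successors {w1, w2, w3, w4, w7}; p there: w1:F, w2:F, w3:F, w4:F, w7:F. ✗
w2: successors {w3, w5, w6, w7}; p there: w3:F, w5:T, w6:F, w7:F. ✓
w3: successors {w2, w6, w7}; p there: w2:F, w6:F, w7:F. ✗
w4: successors {w0, w1, w3, w6, w7}; p there: w0:F, w1:F, w3:F, w6:F, w7:F. ✗
w5: successors {w1, w4, w5, w6, w7}; p there: w1:F, w4:F, w5:T, w6:F, w7:F. ✓
w6: successors {w1, w2, w3, w4, w5}; p there: w1:F, w2:F, w3:F, w4:F, w5:T. ✓
w7: successors {w1, w2, w3, w4, w5, w6}; p there: w1:F, w2:F, w3:F, w4:F, w5:T, w6:F. ✓
— 5 worlds.
For □p:
w0: successors {w1, w4, w5, w7}; p there: w1:F, w4:F, w5:T, w7:F. ✗
w1: successors {w1, w2, w3, w4, w7}; p there: w1:F, w2:F, w3:F, w4:F, w7:F. ✗
w2: successors {w3, w5, w6, w7}; p there: w3:F, w5:T, w6:F, w7:F. ✗
w3: successors {w2, w6, w7}; p there: w2:F, w6:F, w7:F. ✗
w4: successors {w0, w1, w3, w6, w7}; p there: w0:F, w1:F, w3:F, w6:F, w7:F. ✗
w5: successors {w1, w4, w5, w6, w7}; p there: w1:F, w4:F, w5:T, w6:F, w7:F. ✗
w6: successors {w1, w2, w3, w4, w5}; p there: w1:F, w2:F, w3:F, w4:F, w5:T. ✗
w7: successors {w1, w2, w3, w4, w5, w6}; p there: w1:F, w2:F, w3:F, w4:F, w5:T, w6:F. ✗
— 0 worlds.

5 and 0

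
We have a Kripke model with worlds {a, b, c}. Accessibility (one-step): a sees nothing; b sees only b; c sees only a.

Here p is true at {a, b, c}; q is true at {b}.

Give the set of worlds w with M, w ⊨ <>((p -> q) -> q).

a: no successors, so <>((p -> q) -> q) fails. ✗
b: successors {b}; (p -> q) -> q there: b:T. ✓
c: successors {a}; (p -> q) -> q there: a:T. ✓

{b, c}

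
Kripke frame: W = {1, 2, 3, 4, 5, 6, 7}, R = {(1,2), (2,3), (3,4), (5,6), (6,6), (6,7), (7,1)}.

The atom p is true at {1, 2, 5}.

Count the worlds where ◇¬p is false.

3

1: successors {2}; ¬p there: 2:F. ✗
2: successors {3}; ¬p there: 3:T. ✓
3: successors {4}; ¬p there: 4:T. ✓
4: no successors, so ◇¬p fails. ✗
5: successors {6}; ¬p there: 6:T. ✓
6: successors {6, 7}; ¬p there: 6:T, 7:T. ✓
7: successors {1}; ¬p there: 1:F. ✗
Satisfying worlds: {2, 3, 5, 6}.
So ◇¬p fails at the other 3 worlds.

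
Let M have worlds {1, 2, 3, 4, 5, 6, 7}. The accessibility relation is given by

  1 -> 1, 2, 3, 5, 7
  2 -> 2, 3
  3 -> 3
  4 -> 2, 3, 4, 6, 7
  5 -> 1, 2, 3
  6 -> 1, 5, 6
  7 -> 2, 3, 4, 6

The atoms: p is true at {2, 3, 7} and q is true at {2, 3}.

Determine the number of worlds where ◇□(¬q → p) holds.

1: successors {1, 2, 3, 5, 7}; □(¬q → p) there: 1:F, 2:T, 3:T, 5:F, 7:F. ✓
2: successors {2, 3}; □(¬q → p) there: 2:T, 3:T. ✓
3: successors {3}; □(¬q → p) there: 3:T. ✓
4: successors {2, 3, 4, 6, 7}; □(¬q → p) there: 2:T, 3:T, 4:F, 6:F, 7:F. ✓
5: successors {1, 2, 3}; □(¬q → p) there: 1:F, 2:T, 3:T. ✓
6: successors {1, 5, 6}; □(¬q → p) there: 1:F, 5:F, 6:F. ✗
7: successors {2, 3, 4, 6}; □(¬q → p) there: 2:T, 3:T, 4:F, 6:F. ✓
Satisfying worlds: {1, 2, 3, 4, 5, 7}.

6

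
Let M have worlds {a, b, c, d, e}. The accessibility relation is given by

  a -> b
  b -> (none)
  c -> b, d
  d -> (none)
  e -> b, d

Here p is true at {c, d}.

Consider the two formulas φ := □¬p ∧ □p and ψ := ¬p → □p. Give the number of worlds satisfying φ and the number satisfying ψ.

2 and 3

For □¬p ∧ □p:
a: □¬p is T, □p is F. ✗
b: □¬p is T, □p is T. ✓
c: □¬p is F, □p is F. ✗
d: □¬p is T, □p is T. ✓
e: □¬p is F, □p is F. ✗
— 2 worlds.
For ¬p → □p:
a: ¬p is T, □p is F. ✗
b: ¬p is T, □p is T. ✓
c: ¬p is F, □p is F. ✓
d: ¬p is F, □p is T. ✓
e: ¬p is T, □p is F. ✗
— 3 worlds.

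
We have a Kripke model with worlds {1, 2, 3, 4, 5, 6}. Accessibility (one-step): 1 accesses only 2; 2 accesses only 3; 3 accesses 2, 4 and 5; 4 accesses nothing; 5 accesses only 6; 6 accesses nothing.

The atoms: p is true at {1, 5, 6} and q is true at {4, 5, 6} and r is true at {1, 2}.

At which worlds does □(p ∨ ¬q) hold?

1: successors {2}; p ∨ ¬q there: 2:T. ✓
2: successors {3}; p ∨ ¬q there: 3:T. ✓
3: successors {2, 4, 5}; p ∨ ¬q there: 2:T, 4:F, 5:T. ✗
4: no successors, so □(p ∨ ¬q) holds vacuously. ✓
5: successors {6}; p ∨ ¬q there: 6:T. ✓
6: no successors, so □(p ∨ ¬q) holds vacuously. ✓

{1, 2, 4, 5, 6}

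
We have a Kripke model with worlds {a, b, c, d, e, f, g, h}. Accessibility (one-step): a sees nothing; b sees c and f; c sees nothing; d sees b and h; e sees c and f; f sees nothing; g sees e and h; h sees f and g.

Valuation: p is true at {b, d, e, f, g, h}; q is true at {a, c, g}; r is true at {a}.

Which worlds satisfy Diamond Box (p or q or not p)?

{b, d, e, g, h}

a: no successors, so Diamond Box (p or q or not p) fails. ✗
b: successors {c, f}; Box (p or q or not p) there: c:T, f:T. ✓
c: no successors, so Diamond Box (p or q or not p) fails. ✗
d: successors {b, h}; Box (p or q or not p) there: b:T, h:T. ✓
e: successors {c, f}; Box (p or q or not p) there: c:T, f:T. ✓
f: no successors, so Diamond Box (p or q or not p) fails. ✗
g: successors {e, h}; Box (p or q or not p) there: e:T, h:T. ✓
h: successors {f, g}; Box (p or q or not p) there: f:T, g:T. ✓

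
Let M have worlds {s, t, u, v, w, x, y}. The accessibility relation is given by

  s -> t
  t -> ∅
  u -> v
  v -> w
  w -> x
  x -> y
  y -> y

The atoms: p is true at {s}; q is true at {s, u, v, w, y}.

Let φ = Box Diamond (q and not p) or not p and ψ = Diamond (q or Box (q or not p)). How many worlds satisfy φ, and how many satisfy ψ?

For Box Diamond (q and not p) or not p:
s: Box Diamond (q and not p) is F, not p is F. ✗
t: Box Diamond (q and not p) is T, not p is T. ✓
u: Box Diamond (q and not p) is T, not p is T. ✓
v: Box Diamond (q and not p) is F, not p is T. ✓
w: Box Diamond (q and not p) is T, not p is T. ✓
x: Box Diamond (q and not p) is T, not p is T. ✓
y: Box Diamond (q and not p) is T, not p is T. ✓
— 6 worlds.
For Diamond (q or Box (q or not p)):
s: successors {t}; q or Box (q or not p) there: t:T. ✓
t: no successors, so Diamond (q or Box (q or not p)) fails. ✗
u: successors {v}; q or Box (q or not p) there: v:T. ✓
v: successors {w}; q or Box (q or not p) there: w:T. ✓
w: successors {x}; q or Box (q or not p) there: x:T. ✓
x: successors {y}; q or Box (q or not p) there: y:T. ✓
y: successors {y}; q or Box (q or not p) there: y:T. ✓
— 6 worlds.

6 and 6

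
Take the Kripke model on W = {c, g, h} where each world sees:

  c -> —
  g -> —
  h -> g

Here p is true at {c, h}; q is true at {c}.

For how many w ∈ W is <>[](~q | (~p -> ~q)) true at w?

1

c: no successors, so <>[](~q | (~p -> ~q)) fails. ✗
g: no successors, so <>[](~q | (~p -> ~q)) fails. ✗
h: successors {g}; [](~q | (~p -> ~q)) there: g:T. ✓
Satisfying worlds: {h}.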